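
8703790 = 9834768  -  1130978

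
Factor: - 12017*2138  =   - 25692346 = - 2^1*61^1*197^1*1069^1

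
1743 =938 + 805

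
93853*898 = 84279994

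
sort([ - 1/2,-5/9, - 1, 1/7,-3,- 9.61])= [ - 9.61, - 3, - 1, - 5/9,  -  1/2, 1/7]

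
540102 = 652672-112570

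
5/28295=1/5659 = 0.00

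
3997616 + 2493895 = 6491511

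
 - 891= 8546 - 9437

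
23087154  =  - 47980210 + 71067364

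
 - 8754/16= - 4377/8  =  -547.12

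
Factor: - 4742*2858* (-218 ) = 2954474648 = 2^3*109^1 * 1429^1*2371^1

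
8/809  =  8/809 = 0.01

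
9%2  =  1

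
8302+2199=10501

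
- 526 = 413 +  - 939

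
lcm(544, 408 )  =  1632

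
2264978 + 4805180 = 7070158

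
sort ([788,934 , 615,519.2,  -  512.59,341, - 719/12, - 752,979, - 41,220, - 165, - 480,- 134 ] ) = [  -  752, - 512.59 ,-480, - 165  ,-134,- 719/12,- 41, 220, 341,519.2,615,788,934,979 ]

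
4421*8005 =35390105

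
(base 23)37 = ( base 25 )31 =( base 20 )3G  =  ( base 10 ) 76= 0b1001100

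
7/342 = 7/342 = 0.02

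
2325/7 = 2325/7 = 332.14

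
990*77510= 76734900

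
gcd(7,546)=7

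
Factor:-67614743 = - 7^1*139^1*69491^1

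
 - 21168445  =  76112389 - 97280834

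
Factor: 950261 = 13^1*67^1*1091^1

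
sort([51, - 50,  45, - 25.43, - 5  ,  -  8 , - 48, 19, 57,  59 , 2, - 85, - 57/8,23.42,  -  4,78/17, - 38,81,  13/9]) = [ - 85 ,  -  50,-48,-38, - 25.43,- 8, - 57/8,- 5, - 4,  13/9 , 2 , 78/17,19,  23.42,  45, 51, 57 , 59,  81 ]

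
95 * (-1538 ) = - 146110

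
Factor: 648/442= 324/221 = 2^2*3^4*13^( - 1)*17^( - 1)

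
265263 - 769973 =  - 504710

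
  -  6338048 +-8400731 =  - 14738779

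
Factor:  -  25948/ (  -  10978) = 2^1*11^( - 1 )*  13^1 =26/11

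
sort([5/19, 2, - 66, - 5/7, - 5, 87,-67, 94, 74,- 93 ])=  [ - 93,  -  67, - 66 , - 5, - 5/7, 5/19,2, 74,87,  94 ]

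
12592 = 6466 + 6126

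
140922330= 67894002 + 73028328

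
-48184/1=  - 48184 = - 48184.00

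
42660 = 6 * 7110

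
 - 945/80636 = -945/80636 = - 0.01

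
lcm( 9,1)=9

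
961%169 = 116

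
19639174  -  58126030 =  - 38486856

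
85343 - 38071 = 47272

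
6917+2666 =9583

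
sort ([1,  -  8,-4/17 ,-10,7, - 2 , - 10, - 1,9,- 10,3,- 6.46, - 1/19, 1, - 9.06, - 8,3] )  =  [ - 10 ,-10, - 10,-9.06, - 8,-8 , - 6.46,-2,-1, - 4/17,-1/19,1,1,3,3, 7,  9]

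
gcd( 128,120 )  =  8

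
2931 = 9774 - 6843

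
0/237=0 = 0.00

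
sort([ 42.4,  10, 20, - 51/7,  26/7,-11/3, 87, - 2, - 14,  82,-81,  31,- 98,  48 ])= [ -98 , - 81, - 14, - 51/7, - 11/3, - 2, 26/7, 10, 20, 31,42.4,  48, 82,87 ] 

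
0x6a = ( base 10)106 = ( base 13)82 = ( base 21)51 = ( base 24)4A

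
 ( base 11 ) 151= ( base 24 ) 79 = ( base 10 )177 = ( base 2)10110001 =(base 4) 2301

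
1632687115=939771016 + 692916099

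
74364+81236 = 155600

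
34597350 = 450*76883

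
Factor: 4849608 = 2^3*3^1*202067^1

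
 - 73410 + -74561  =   - 147971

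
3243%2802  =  441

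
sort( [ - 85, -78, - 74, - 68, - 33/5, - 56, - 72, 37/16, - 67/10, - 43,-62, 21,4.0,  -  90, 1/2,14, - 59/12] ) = [ - 90, - 85,-78, - 74, - 72, - 68,-62, - 56, - 43 , - 67/10, - 33/5, - 59/12, 1/2,  37/16,4.0, 14, 21]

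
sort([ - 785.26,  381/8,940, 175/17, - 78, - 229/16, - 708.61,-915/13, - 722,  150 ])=[-785.26, - 722, - 708.61,- 78, - 915/13, - 229/16 , 175/17, 381/8,150, 940] 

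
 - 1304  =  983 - 2287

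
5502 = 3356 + 2146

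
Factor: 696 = 2^3 * 3^1*29^1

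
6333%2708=917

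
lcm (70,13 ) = 910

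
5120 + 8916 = 14036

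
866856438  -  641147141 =225709297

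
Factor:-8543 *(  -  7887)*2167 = 146009515047  =  3^1 * 11^2 * 197^1*239^1 * 8543^1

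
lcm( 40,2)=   40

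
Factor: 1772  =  2^2*443^1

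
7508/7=1072+4/7 = 1072.57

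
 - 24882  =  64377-89259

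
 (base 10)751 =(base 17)2a3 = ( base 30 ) P1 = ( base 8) 1357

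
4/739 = 4/739  =  0.01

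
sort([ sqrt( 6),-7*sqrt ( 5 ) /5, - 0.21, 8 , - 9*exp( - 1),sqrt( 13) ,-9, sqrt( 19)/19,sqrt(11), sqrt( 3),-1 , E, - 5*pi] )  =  [ - 5*pi , - 9, - 9* exp ( - 1) , - 7*sqrt( 5)/5,-1, - 0.21, sqrt( 19)/19,sqrt(3 ) , sqrt( 6), E, sqrt( 11)  ,  sqrt (13) , 8] 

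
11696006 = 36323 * 322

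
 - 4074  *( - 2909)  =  11851266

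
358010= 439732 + - 81722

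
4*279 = 1116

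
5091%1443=762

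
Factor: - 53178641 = -61^1 * 193^1*4517^1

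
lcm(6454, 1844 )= 12908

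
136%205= 136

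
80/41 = 80/41 = 1.95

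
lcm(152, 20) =760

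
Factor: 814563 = 3^3*30169^1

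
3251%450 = 101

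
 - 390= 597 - 987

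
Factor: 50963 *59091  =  3^1*11^1*41^1 * 113^1 * 19697^1 = 3011454633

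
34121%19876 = 14245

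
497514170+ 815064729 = 1312578899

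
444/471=148/157  =  0.94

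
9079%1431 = 493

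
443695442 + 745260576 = 1188956018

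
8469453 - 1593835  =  6875618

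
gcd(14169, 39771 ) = 3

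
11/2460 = 11/2460=0.00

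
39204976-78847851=-39642875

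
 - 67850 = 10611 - 78461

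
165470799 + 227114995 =392585794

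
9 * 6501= 58509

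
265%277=265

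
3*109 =327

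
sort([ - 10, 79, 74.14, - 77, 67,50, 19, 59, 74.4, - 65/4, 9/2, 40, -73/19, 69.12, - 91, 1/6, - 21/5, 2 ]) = [ - 91, - 77, - 65/4, - 10, - 21/5, - 73/19,1/6,2,  9/2, 19, 40,50,59, 67, 69.12, 74.14, 74.4, 79]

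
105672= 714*148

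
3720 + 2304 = 6024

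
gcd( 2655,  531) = 531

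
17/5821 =17/5821 = 0.00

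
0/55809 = 0 = 0.00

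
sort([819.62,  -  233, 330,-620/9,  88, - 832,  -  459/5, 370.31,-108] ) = [ - 832,-233, - 108,  -  459/5 , - 620/9, 88, 330, 370.31,  819.62 ]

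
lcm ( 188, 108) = 5076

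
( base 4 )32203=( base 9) 1244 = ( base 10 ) 931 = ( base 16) 3a3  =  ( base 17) 33d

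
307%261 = 46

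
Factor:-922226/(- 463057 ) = 2^1*7^(-1)*83^(-1)*457^1*797^(  -  1)*1009^1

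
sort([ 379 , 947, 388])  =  [379, 388, 947]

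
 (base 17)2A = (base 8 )54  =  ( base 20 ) 24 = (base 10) 44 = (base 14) 32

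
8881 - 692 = 8189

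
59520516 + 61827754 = 121348270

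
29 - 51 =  - 22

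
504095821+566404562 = 1070500383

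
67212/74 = 33606/37 = 908.27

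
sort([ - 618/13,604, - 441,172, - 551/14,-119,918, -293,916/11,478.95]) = [ - 441 , - 293, - 119,-618/13, - 551/14,916/11,172,  478.95,604,918]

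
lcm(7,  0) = 0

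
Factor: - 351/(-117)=3  =  3^1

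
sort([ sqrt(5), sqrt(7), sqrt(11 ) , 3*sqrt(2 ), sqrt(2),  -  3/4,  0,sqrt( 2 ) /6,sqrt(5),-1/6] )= [ - 3/4, -1/6, 0, sqrt(2 ) /6, sqrt(2 ),sqrt(5), sqrt (5),sqrt( 7), sqrt(11), 3*sqrt(2)]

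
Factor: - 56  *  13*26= - 2^4*7^1*13^2 = - 18928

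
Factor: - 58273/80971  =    -  11^(  -  1 )*17^(-1)*19^1 * 433^( -1) * 3067^1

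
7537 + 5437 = 12974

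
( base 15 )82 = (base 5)442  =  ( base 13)95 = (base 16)7A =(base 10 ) 122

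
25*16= 400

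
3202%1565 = 72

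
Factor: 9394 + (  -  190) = 2^2*3^1*13^1*59^1  =  9204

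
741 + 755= 1496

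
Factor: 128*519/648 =2768/27  =  2^4 * 3^( - 3)*173^1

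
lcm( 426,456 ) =32376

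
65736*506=33262416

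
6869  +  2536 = 9405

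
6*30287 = 181722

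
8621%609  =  95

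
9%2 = 1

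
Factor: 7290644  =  2^2*1822661^1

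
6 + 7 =13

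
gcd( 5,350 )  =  5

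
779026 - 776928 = 2098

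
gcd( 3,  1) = 1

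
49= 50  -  1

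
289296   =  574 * 504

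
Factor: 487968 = 2^5*3^1*13^1*17^1 *23^1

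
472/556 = 118/139 = 0.85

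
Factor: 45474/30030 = 53/35 = 5^( - 1) * 7^ ( - 1)  *  53^1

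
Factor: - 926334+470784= -2^1*3^1*5^2*3037^1 = - 455550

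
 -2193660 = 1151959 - 3345619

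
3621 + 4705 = 8326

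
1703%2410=1703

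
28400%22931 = 5469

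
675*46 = 31050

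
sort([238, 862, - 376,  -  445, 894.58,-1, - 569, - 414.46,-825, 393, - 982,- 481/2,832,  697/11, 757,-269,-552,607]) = [ - 982,-825, -569, - 552 , -445, - 414.46,-376, - 269 ,-481/2, - 1 , 697/11, 238, 393, 607, 757,832, 862, 894.58]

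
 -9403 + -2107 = -11510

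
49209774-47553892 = 1655882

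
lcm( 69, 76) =5244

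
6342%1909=615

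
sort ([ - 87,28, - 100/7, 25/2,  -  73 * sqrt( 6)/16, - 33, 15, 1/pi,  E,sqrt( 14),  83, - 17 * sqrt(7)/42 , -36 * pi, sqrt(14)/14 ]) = [ - 36* pi,  -  87, - 33, - 100/7, -73*sqrt( 6)/16, - 17*sqrt( 7)/42 , sqrt ( 14)/14,1/pi,E,sqrt( 14),  25/2,15, 28, 83] 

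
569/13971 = 569/13971=0.04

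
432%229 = 203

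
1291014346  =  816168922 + 474845424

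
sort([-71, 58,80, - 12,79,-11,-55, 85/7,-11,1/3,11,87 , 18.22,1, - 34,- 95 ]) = [-95,-71, - 55, - 34,-12,- 11,  -  11,1/3,1,11,85/7,18.22,58, 79, 80,87 ] 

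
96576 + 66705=163281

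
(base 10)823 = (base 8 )1467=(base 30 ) rd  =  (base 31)QH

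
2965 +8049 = 11014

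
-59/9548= -1 + 9489/9548 = - 0.01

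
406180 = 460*883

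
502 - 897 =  -395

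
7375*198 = 1460250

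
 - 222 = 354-576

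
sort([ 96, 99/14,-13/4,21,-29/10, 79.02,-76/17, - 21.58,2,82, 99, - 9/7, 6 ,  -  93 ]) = [  -  93,-21.58,  -  76/17, - 13/4 , - 29/10,-9/7,2, 6,99/14,21,79.02,82, 96,  99 ] 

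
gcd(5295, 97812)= 3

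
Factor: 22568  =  2^3*7^1 * 13^1 *31^1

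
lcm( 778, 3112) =3112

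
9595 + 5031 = 14626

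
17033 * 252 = 4292316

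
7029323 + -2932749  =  4096574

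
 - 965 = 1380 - 2345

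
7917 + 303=8220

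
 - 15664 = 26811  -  42475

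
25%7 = 4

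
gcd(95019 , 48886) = 1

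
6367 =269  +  6098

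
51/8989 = 51/8989 = 0.01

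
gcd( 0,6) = 6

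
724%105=94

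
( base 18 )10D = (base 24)E1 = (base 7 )661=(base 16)151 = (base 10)337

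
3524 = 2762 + 762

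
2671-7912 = -5241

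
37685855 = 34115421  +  3570434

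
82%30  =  22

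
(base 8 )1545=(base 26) 17b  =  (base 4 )31211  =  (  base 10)869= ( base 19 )27e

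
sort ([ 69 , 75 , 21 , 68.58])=[21,68.58 , 69  ,  75 ]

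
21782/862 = 10891/431= 25.27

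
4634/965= 4634/965= 4.80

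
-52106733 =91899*( - 567 )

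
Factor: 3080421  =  3^2*103^1 * 3323^1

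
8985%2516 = 1437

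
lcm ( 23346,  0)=0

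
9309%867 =639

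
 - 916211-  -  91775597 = 90859386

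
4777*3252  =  15534804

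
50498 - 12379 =38119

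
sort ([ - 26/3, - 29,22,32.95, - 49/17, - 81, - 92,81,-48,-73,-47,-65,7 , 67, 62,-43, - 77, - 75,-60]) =[ - 92 , - 81,-77,-75,-73 , - 65,-60, - 48, -47,-43,-29, - 26/3,-49/17,  7,22,32.95,  62,67,81 ] 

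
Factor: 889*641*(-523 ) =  - 298031027 = -7^1*127^1*523^1*641^1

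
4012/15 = 4012/15= 267.47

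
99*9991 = 989109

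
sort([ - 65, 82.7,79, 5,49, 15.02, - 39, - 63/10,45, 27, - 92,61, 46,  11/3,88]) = [ - 92, - 65, - 39, - 63/10, 11/3, 5, 15.02, 27, 45,46 , 49, 61, 79, 82.7, 88 ] 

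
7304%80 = 24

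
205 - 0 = 205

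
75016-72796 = 2220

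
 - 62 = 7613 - 7675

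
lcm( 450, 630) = 3150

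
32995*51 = 1682745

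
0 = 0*9317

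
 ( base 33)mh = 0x2e7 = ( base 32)n7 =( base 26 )12F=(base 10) 743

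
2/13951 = 2/13951   =  0.00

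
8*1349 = 10792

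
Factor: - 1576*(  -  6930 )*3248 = 2^8 *3^2*5^1 * 7^2*11^1*29^1*197^1  =  35473616640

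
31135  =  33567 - 2432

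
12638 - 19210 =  -6572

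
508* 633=321564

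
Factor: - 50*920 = -2^4*5^3*23^1 = - 46000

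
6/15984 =1/2664 = 0.00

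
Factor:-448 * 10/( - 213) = 4480/213  =  2^7 * 3^ ( - 1)*5^1*7^1*71^( - 1)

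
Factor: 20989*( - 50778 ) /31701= - 355259814/10567 = -  2^1*3^1*7^1*13^1 * 31^1*139^1*151^1*10567^ ( - 1 )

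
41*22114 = 906674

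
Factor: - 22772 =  - 2^2*5693^1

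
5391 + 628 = 6019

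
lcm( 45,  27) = 135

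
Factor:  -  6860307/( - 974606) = 2^ ( - 1 ) * 3^1*269^1*8501^1*487303^( - 1 ) 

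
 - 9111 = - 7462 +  - 1649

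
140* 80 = 11200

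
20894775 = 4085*5115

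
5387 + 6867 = 12254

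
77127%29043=19041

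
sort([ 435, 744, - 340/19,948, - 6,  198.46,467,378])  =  [ - 340/19, - 6,198.46,378,435, 467, 744,948] 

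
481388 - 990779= - 509391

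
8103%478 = 455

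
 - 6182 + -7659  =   - 13841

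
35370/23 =1537 + 19/23 = 1537.83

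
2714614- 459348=2255266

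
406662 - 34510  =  372152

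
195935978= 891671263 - 695735285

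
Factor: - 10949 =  - 10949^1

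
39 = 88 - 49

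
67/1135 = 67/1135 = 0.06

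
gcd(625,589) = 1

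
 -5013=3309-8322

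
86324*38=3280312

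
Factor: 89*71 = 71^1*89^1 = 6319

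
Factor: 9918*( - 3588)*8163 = -290486754792 =- 2^3*3^5*13^1*19^1*23^1*29^1*907^1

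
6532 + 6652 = 13184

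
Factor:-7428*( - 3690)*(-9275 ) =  - 2^3 *3^3*5^3*7^1*41^1*53^1*619^1 = - 254221443000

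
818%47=19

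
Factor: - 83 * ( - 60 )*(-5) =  - 2^2 * 3^1 * 5^2 * 83^1 = - 24900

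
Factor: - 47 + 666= 619^1 = 619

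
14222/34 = 418 + 5/17 = 418.29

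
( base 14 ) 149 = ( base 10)261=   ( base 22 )bj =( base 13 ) 171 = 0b100000101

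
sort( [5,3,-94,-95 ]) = [ - 95, -94,3, 5 ]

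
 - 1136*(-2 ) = 2272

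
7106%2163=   617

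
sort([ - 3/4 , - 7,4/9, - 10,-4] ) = [ - 10,-7 , - 4, -3/4, 4/9] 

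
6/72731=6/72731= 0.00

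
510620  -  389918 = 120702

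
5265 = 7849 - 2584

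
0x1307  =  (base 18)F0B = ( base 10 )4871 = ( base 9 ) 6612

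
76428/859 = 76428/859 = 88.97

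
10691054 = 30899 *346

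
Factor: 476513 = 476513^1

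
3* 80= 240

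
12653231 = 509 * 24859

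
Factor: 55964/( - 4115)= - 68/5 = - 2^2*5^( - 1) * 17^1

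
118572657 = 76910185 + 41662472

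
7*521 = 3647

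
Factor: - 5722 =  - 2^1 * 2861^1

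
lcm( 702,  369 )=28782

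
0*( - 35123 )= 0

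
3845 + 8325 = 12170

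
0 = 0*8352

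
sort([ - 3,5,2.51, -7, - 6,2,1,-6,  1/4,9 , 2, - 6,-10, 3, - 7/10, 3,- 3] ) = [ - 10, -7 , - 6,-6,-6, - 3,-3,-7/10 , 1/4,1, 2,2,2.51, 3,3,5,  9 ]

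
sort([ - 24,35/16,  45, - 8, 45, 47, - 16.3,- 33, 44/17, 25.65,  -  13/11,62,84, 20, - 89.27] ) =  [ - 89.27, - 33, - 24, - 16.3, - 8, - 13/11,35/16, 44/17, 20, 25.65 , 45, 45,  47, 62, 84]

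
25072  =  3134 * 8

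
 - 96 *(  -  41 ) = 3936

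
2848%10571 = 2848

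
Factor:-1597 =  - 1597^1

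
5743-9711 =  - 3968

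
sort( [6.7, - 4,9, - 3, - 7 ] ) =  [ - 7,  -  4, - 3,6.7, 9 ] 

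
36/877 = 36/877 =0.04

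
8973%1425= 423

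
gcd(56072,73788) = 172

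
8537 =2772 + 5765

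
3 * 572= 1716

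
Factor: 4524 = 2^2*3^1*13^1  *  29^1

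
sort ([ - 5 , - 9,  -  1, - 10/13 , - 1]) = [ - 9, - 5, - 1 , - 1,  -  10/13]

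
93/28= 3+9/28= 3.32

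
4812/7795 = 4812/7795 = 0.62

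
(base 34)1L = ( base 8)67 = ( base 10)55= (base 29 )1Q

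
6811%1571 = 527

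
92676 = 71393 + 21283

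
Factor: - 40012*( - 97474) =2^3*7^1*13^1*23^1* 163^1*1429^1 = 3900129688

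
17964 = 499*36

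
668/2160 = 167/540 = 0.31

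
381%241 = 140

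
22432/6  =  11216/3 = 3738.67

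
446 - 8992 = -8546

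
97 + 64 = 161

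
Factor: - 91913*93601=-8603148713= - 107^1*859^1*93601^1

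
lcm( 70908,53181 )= 212724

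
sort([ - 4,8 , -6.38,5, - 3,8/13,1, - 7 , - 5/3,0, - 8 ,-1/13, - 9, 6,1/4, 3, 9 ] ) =[-9 ,-8, - 7 , - 6.38, - 4, - 3, - 5/3, - 1/13, 0, 1/4 , 8/13,  1,3 , 5,6, 8,9 ] 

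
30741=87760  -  57019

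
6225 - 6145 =80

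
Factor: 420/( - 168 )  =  -2^( - 1) * 5^1 = - 5/2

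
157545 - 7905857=-7748312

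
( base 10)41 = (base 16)29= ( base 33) 18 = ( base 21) 1K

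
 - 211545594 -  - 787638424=576092830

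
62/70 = 31/35 = 0.89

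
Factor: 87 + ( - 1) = 2^1*43^1 = 86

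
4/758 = 2/379 = 0.01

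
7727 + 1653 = 9380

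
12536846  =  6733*1862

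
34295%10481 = 2852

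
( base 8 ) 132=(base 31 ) 2S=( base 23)3l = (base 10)90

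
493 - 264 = 229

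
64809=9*7201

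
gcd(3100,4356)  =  4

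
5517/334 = 5517/334 = 16.52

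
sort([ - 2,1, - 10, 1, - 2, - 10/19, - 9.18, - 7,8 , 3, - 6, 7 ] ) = [-10,  -  9.18,  -  7, - 6, - 2, - 2, - 10/19, 1,  1, 3 , 7, 8]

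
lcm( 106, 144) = 7632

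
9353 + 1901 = 11254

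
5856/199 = 29 + 85/199 = 29.43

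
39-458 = -419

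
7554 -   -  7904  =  15458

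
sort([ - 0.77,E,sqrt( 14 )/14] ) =[-0.77, sqrt( 14)/14, E]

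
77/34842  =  77/34842 = 0.00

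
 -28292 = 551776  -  580068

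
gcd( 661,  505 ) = 1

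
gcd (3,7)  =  1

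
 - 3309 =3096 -6405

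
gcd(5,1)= 1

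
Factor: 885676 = 2^2*11^1*20129^1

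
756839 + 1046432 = 1803271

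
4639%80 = 79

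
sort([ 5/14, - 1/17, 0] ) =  [ - 1/17, 0, 5/14 ] 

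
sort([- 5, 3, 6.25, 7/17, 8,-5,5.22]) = [-5,-5 , 7/17,3, 5.22, 6.25,8] 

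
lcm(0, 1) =0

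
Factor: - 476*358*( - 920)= 2^6*5^1 * 7^1 * 17^1*23^1 * 179^1   =  156775360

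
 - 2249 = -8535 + 6286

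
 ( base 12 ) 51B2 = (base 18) 1998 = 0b10001011010110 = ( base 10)8918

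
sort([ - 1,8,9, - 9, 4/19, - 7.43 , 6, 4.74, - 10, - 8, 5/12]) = [ - 10, - 9, - 8, - 7.43,  -  1,  4/19,5/12,4.74,6,8,9 ] 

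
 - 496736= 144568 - 641304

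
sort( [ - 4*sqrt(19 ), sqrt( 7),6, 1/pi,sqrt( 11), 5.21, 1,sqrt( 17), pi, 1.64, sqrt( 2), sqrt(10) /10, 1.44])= [ - 4*sqrt( 19) , sqrt( 10) /10  ,  1/pi, 1, sqrt( 2 ), 1.44, 1.64, sqrt(7), pi,sqrt(11 ), sqrt( 17 ), 5.21, 6] 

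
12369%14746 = 12369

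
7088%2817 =1454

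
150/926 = 75/463 = 0.16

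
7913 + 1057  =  8970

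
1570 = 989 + 581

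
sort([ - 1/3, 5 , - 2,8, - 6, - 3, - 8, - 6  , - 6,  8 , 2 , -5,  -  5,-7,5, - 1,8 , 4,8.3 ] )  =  [ - 8,  -  7,-6, - 6, - 6, - 5, - 5 ,  -  3, - 2, - 1,-1/3, 2, 4 , 5, 5, 8,8,  8,8.3] 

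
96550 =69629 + 26921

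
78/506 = 39/253 = 0.15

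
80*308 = 24640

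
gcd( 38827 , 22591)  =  41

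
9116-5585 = 3531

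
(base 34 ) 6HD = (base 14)2A59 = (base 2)1110101100111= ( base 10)7527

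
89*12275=1092475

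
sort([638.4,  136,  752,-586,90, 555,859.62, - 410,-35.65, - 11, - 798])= [ - 798, - 586, - 410, -35.65, - 11,90, 136, 555,  638.4,  752, 859.62 ]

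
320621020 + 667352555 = 987973575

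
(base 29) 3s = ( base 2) 1110011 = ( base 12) 97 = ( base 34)3D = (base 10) 115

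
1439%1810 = 1439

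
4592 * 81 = 371952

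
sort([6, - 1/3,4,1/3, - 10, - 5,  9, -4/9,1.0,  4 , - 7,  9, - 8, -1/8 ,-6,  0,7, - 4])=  [ - 10, - 8, - 7,-6, - 5 ,-4, - 4/9, - 1/3, - 1/8, 0, 1/3, 1.0,4  ,  4,6,7,  9, 9 ] 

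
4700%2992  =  1708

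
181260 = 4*45315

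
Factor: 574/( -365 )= - 2^1*5^( - 1)*7^1*41^1 * 73^( - 1)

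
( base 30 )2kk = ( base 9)3278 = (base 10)2420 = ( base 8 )4564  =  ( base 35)1Y5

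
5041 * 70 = 352870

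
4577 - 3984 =593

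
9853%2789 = 1486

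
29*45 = 1305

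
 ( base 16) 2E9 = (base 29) pk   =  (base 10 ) 745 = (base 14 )3b3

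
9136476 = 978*9342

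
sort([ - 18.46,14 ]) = [ - 18.46,14 ]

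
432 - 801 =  - 369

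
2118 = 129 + 1989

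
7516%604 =268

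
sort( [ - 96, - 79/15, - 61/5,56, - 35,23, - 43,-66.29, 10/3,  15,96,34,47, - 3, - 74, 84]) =[ - 96 , - 74,  -  66.29, - 43, - 35, - 61/5,-79/15, - 3, 10/3,  15,23, 34 , 47,56, 84, 96] 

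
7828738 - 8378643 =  - 549905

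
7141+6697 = 13838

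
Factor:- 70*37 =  - 2590 = - 2^1*5^1*7^1* 37^1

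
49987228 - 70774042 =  - 20786814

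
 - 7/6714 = - 7/6714 =- 0.00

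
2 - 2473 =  - 2471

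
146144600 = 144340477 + 1804123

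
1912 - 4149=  - 2237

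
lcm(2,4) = 4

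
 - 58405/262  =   - 58405/262 =- 222.92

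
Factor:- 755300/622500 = -3^(-1)*5^( - 2 )*7^1*13^1 = -91/75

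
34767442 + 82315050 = 117082492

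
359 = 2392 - 2033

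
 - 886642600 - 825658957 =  - 1712301557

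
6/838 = 3/419 = 0.01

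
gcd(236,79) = 1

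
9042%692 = 46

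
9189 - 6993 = 2196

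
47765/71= 47765/71=   672.75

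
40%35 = 5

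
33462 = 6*5577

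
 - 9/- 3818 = 9/3818 = 0.00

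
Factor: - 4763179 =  - 17^1*280187^1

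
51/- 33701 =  - 51/33701 = -  0.00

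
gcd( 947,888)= 1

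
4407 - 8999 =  - 4592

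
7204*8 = 57632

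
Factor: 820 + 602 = 2^1 * 3^2 *79^1 = 1422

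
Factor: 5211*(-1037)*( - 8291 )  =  44802963837 = 3^3*17^1*61^1*193^1*8291^1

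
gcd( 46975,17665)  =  5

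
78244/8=9780 + 1/2 = 9780.50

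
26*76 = 1976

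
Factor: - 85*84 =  - 7140  =  - 2^2*3^1*5^1*7^1*17^1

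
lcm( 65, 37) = 2405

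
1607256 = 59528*27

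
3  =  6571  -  6568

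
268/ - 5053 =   -  1 + 4785/5053 =- 0.05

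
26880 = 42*640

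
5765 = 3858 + 1907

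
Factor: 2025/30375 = 3^(-1 ) * 5^( - 1)  =  1/15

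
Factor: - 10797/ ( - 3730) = 2^( - 1)*3^1*5^( -1)*59^1*61^1*373^ ( - 1)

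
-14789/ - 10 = 14789/10 = 1478.90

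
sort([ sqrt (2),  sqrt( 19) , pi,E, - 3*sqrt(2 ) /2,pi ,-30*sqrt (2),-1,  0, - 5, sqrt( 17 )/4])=[-30 * sqrt(2),-5, - 3*sqrt( 2)/2, - 1,0,sqrt( 17)/4,sqrt(2),E, pi, pi,sqrt( 19)]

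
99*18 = 1782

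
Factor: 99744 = 2^5*3^1* 1039^1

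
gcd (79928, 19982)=19982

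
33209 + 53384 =86593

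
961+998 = 1959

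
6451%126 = 25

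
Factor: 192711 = 3^1*64237^1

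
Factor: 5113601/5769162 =2^ ( - 1)*3^( - 2)*7^ ( - 2 )*31^ ( -1 ) * 211^( - 1 ) * 5113601^1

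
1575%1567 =8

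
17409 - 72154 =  - 54745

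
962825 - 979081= - 16256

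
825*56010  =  46208250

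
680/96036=170/24009 = 0.01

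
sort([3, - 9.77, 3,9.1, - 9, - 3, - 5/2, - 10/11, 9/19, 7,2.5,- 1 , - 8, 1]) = [ - 9.77, -9, - 8, - 3 , - 5/2, - 1, - 10/11, 9/19, 1,2.5, 3,  3,  7,9.1] 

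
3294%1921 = 1373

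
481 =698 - 217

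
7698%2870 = 1958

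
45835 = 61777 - 15942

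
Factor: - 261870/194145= - 58/43 = - 2^1* 29^1*43^( - 1)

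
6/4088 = 3/2044=0.00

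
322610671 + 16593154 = 339203825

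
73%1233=73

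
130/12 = 10 + 5/6=10.83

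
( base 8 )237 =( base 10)159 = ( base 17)96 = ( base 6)423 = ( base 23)6L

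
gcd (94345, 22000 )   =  5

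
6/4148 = 3/2074 =0.00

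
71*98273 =6977383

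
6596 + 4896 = 11492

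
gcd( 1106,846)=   2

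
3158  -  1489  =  1669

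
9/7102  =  9/7102 = 0.00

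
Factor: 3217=3217^1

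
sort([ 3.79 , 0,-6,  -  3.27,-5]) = [ - 6,-5, - 3.27, 0, 3.79]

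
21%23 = 21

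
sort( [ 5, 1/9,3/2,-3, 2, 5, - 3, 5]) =[-3,-3, 1/9, 3/2, 2, 5 , 5, 5]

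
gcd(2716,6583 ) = 1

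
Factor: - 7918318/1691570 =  - 5^( - 1)*19^( - 1) * 29^( - 1)*307^( - 1)*3959159^1=   - 3959159/845785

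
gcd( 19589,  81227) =1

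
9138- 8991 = 147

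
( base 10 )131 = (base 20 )6B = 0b10000011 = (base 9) 155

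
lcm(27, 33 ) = 297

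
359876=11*32716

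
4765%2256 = 253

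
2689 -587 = 2102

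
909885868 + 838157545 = 1748043413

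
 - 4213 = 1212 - 5425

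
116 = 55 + 61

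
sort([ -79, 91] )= [ - 79, 91]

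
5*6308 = 31540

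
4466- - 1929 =6395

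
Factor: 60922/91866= 30461/45933 = 3^ (  -  1 )*61^( - 1 )*83^1 * 251^( - 1 )*367^1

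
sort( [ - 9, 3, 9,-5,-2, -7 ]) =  [ - 9,  -  7, - 5, -2 , 3, 9 ] 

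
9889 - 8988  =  901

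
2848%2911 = 2848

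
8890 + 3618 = 12508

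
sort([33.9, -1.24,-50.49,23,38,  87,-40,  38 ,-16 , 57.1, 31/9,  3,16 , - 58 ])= [ - 58, - 50.49, - 40 , - 16,  -  1.24, 3,31/9, 16,  23, 33.9, 38,  38,57.1, 87]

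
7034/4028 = 3517/2014 = 1.75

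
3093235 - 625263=2467972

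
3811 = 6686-2875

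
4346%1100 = 1046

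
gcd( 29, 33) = 1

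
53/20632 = 53/20632 =0.00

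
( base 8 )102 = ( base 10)66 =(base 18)3C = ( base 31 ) 24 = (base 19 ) 39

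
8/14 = 4/7 = 0.57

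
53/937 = 53/937 = 0.06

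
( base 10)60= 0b111100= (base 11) 55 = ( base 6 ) 140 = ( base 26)28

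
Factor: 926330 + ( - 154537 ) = 771793 = 11^1 * 70163^1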